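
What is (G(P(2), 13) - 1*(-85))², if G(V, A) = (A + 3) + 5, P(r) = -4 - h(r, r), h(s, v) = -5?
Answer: 11236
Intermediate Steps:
P(r) = 1 (P(r) = -4 - 1*(-5) = -4 + 5 = 1)
G(V, A) = 8 + A (G(V, A) = (3 + A) + 5 = 8 + A)
(G(P(2), 13) - 1*(-85))² = ((8 + 13) - 1*(-85))² = (21 + 85)² = 106² = 11236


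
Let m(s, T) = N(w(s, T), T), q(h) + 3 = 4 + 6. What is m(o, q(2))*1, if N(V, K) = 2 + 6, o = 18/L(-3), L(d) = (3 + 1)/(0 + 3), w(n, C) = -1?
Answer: 8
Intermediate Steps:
L(d) = 4/3
o = 27/2 (o = 18/(4/3) = 18*(3/4) = 27/2 ≈ 13.500)
N(V, K) = 8
q(h) = 7 (q(h) = -3 + (4 + 6) = -3 + 10 = 7)
m(s, T) = 8
m(o, q(2))*1 = 8*1 = 8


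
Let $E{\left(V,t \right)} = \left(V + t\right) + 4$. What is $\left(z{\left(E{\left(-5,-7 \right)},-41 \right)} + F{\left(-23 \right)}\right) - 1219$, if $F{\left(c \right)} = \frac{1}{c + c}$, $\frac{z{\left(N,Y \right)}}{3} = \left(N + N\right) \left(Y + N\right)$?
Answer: $\frac{52117}{46} \approx 1133.0$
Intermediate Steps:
$E{\left(V,t \right)} = 4 + V + t$
$z{\left(N,Y \right)} = 6 N \left(N + Y\right)$ ($z{\left(N,Y \right)} = 3 \left(N + N\right) \left(Y + N\right) = 3 \cdot 2 N \left(N + Y\right) = 6 N \left(N + Y\right)$)
$F{\left(c \right)} = \frac{1}{2 c}$
$\left(z{\left(E{\left(-5,-7 \right)},-41 \right)} + F{\left(-23 \right)}\right) - 1219 = \left(6 \left(4 - 5 - 7\right) \left(\left(4 - 5 - 7\right) - 41\right) + \frac{1}{2 \left(-23\right)}\right) - 1219 = \left(6 \left(-8\right) \left(-8 - 41\right) + \frac{1}{2} \left(- \frac{1}{23}\right)\right) - 1219 = \left(6 \left(-8\right) \left(-49\right) - \frac{1}{46}\right) - 1219 = \left(2352 - \frac{1}{46}\right) - 1219 = \frac{108191}{46} - 1219 = \frac{52117}{46}$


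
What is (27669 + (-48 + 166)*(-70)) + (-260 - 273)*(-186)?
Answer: 118547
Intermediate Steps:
(27669 + (-48 + 166)*(-70)) + (-260 - 273)*(-186) = (27669 + 118*(-70)) - 533*(-186) = (27669 - 8260) + 99138 = 19409 + 99138 = 118547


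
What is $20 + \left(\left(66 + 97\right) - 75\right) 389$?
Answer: $34252$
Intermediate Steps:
$20 + \left(\left(66 + 97\right) - 75\right) 389 = 20 + \left(163 - 75\right) 389 = 20 + 88 \cdot 389 = 20 + 34232 = 34252$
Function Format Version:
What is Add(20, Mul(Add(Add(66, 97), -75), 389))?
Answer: 34252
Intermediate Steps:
Add(20, Mul(Add(Add(66, 97), -75), 389)) = Add(20, Mul(Add(163, -75), 389)) = Add(20, Mul(88, 389)) = Add(20, 34232) = 34252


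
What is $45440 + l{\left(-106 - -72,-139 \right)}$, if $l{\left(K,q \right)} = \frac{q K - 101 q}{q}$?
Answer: $45305$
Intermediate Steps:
$l{\left(K,q \right)} = \frac{- 101 q + K q}{q}$ ($l{\left(K,q \right)} = \frac{K q - 101 q}{q} = \frac{- 101 q + K q}{q}$)
$45440 + l{\left(-106 - -72,-139 \right)} = 45440 - 135 = 45305$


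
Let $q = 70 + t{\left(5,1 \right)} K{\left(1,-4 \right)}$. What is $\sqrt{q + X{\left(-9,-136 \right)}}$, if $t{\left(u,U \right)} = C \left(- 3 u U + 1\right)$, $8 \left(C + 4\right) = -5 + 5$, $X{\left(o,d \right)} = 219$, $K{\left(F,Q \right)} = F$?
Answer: $\sqrt{345} \approx 18.574$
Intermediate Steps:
$C = -4$ ($C = -4 + \frac{-5 + 5}{8} = -4 + \frac{1}{8} \cdot 0 = -4 + 0 = -4$)
$t{\left(u,U \right)} = -4 + 12 U u$ ($t{\left(u,U \right)} = - 4 \left(- 3 u U + 1\right) = - 4 \left(- 3 U u + 1\right) = - 4 \left(1 - 3 U u\right) = -4 + 12 U u$)
$q = 126$ ($q = 70 + \left(-4 + 12 \cdot 1 \cdot 5\right) 1 = 70 + \left(-4 + 60\right) 1 = 70 + 56 \cdot 1 = 70 + 56 = 126$)
$\sqrt{q + X{\left(-9,-136 \right)}} = \sqrt{126 + 219} = \sqrt{345}$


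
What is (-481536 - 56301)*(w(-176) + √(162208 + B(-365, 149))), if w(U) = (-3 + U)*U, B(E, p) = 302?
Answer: -16944016848 - 537837*√162510 ≈ -1.7161e+10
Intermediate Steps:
w(U) = U*(-3 + U)
(-481536 - 56301)*(w(-176) + √(162208 + B(-365, 149))) = (-481536 - 56301)*(-176*(-3 - 176) + √(162208 + 302)) = -537837*(-176*(-179) + √162510) = -537837*(31504 + √162510) = -16944016848 - 537837*√162510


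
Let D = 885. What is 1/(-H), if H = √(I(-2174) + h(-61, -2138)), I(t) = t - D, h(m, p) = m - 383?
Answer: I*√3503/3503 ≈ 0.016896*I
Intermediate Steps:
h(m, p) = -383 + m
I(t) = -885 + t (I(t) = t - 1*885 = t - 885 = -885 + t)
H = I*√3503 (H = √((-885 - 2174) + (-383 - 61)) = √(-3059 - 444) = √(-3503) = I*√3503 ≈ 59.186*I)
1/(-H) = 1/(-I*√3503) = I*√3503/3503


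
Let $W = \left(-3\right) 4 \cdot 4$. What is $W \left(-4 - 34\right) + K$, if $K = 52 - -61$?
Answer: $1937$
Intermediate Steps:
$K = 113$ ($K = 52 + 61 = 113$)
$W = -48$ ($W = \left(-12\right) 4 = -48$)
$W \left(-4 - 34\right) + K = - 48 \left(-4 - 34\right) + 113 = \left(-48\right) \left(-38\right) + 113 = 1824 + 113 = 1937$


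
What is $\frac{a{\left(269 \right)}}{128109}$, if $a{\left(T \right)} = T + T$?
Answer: $\frac{538}{128109} \approx 0.0041995$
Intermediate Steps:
$a{\left(T \right)} = 2 T$
$\frac{a{\left(269 \right)}}{128109} = \frac{2 \cdot 269}{128109} = 538 \cdot \frac{1}{128109} = \frac{538}{128109}$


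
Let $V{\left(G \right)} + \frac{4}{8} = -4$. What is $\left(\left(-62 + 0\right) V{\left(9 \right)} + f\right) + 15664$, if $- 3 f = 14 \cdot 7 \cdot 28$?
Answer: $\frac{45085}{3} \approx 15028.0$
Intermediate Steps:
$V{\left(G \right)} = - \frac{9}{2}$ ($V{\left(G \right)} = - \frac{1}{2} - 4 = - \frac{9}{2}$)
$f = - \frac{2744}{3}$ ($f = - \frac{14 \cdot 7 \cdot 28}{3} = - \frac{98 \cdot 28}{3} = \left(- \frac{1}{3}\right) 2744 = - \frac{2744}{3} \approx -914.67$)
$\left(\left(-62 + 0\right) V{\left(9 \right)} + f\right) + 15664 = \left(\left(-62 + 0\right) \left(- \frac{9}{2}\right) - \frac{2744}{3}\right) + 15664 = \left(\left(-62\right) \left(- \frac{9}{2}\right) - \frac{2744}{3}\right) + 15664 = \left(279 - \frac{2744}{3}\right) + 15664 = - \frac{1907}{3} + 15664 = \frac{45085}{3}$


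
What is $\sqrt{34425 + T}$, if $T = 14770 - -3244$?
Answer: $\sqrt{52439} \approx 229.0$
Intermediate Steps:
$T = 18014$ ($T = 14770 + 3244 = 18014$)
$\sqrt{34425 + T} = \sqrt{34425 + 18014} = \sqrt{52439}$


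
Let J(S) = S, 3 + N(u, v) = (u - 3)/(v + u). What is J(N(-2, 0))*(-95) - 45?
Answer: 5/2 ≈ 2.5000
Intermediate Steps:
N(u, v) = -3 + (-3 + u)/(u + v) (N(u, v) = -3 + (u - 3)/(v + u) = -3 + (-3 + u)/(u + v))
J(N(-2, 0))*(-95) - 45 = ((-3 - 3*0 - 2*(-2))/(-2 + 0))*(-95) - 45 = ((-3 + 0 + 4)/(-2))*(-95) - 45 = -½*1*(-95) - 45 = -½*(-95) - 45 = 95/2 - 45 = 5/2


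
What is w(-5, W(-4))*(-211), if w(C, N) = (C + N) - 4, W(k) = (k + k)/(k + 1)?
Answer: 4009/3 ≈ 1336.3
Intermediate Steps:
W(k) = 2*k/(1 + k) (W(k) = (2*k)/(1 + k) = 2*k/(1 + k))
w(C, N) = -4 + C + N
w(-5, W(-4))*(-211) = (-4 - 5 + 2*(-4)/(1 - 4))*(-211) = (-4 - 5 + 2*(-4)/(-3))*(-211) = (-4 - 5 + 2*(-4)*(-⅓))*(-211) = (-4 - 5 + 8/3)*(-211) = -19/3*(-211) = 4009/3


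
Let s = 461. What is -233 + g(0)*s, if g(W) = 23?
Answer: 10370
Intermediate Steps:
-233 + g(0)*s = -233 + 23*461 = -233 + 10603 = 10370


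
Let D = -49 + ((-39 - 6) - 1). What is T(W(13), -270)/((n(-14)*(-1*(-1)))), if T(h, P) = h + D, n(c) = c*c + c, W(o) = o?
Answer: -41/91 ≈ -0.45055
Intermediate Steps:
n(c) = c + c² (n(c) = c² + c = c + c²)
D = -95 (D = -49 + (-45 - 1) = -49 - 46 = -95)
T(h, P) = -95 + h (T(h, P) = h - 95 = -95 + h)
T(W(13), -270)/((n(-14)*(-1*(-1)))) = (-95 + 13)/(((-14*(1 - 14))*(-1*(-1)))) = -82/(-14*(-13)*1) = -82/(182*1) = -82/182 = -82*1/182 = -41/91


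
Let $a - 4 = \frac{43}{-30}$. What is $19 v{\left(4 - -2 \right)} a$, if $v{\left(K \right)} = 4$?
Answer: $\frac{2926}{15} \approx 195.07$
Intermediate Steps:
$a = \frac{77}{30}$ ($a = 4 + \frac{43}{-30} = 4 + 43 \left(- \frac{1}{30}\right) = 4 - \frac{43}{30} = \frac{77}{30} \approx 2.5667$)
$19 v{\left(4 - -2 \right)} a = 19 \cdot 4 \cdot \frac{77}{30} = 76 \cdot \frac{77}{30} = \frac{2926}{15}$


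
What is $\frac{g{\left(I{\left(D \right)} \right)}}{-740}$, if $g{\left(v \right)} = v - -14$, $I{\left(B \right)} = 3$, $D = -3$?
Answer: $- \frac{17}{740} \approx -0.022973$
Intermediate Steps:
$g{\left(v \right)} = 14 + v$ ($g{\left(v \right)} = v + 14 = 14 + v$)
$\frac{g{\left(I{\left(D \right)} \right)}}{-740} = \frac{14 + 3}{-740} = 17 \left(- \frac{1}{740}\right) = - \frac{17}{740}$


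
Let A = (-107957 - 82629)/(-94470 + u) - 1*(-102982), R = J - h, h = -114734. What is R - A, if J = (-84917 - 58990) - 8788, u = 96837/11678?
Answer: -155479806648397/1103123823 ≈ -1.4095e+5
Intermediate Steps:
u = 96837/11678 (u = 96837*(1/11678) = 96837/11678 ≈ 8.2923)
J = -152695 (J = -143907 - 8788 = -152695)
R = -37961 (R = -152695 - 1*(-114734) = -152695 + 114734 = -37961)
A = 113604123203494/1103123823 (A = (-107957 - 82629)/(-94470 + 96837/11678) - 1*(-102982) = -190586/(-1103123823/11678) + 102982 = -190586*(-11678/1103123823) + 102982 = 2225663308/1103123823 + 102982 = 113604123203494/1103123823 ≈ 1.0298e+5)
R - A = -37961 - 1*113604123203494/1103123823 = -37961 - 113604123203494/1103123823 = -155479806648397/1103123823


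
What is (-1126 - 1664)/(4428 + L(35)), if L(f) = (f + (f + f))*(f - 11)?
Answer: -155/386 ≈ -0.40155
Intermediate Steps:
L(f) = 3*f*(-11 + f) (L(f) = (f + 2*f)*(-11 + f) = (3*f)*(-11 + f) = 3*f*(-11 + f))
(-1126 - 1664)/(4428 + L(35)) = (-1126 - 1664)/(4428 + 3*35*(-11 + 35)) = -2790/(4428 + 3*35*24) = -2790/(4428 + 2520) = -2790/6948 = -2790*1/6948 = -155/386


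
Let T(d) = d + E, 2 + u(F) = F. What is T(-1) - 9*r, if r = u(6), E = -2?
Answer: -39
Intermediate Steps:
u(F) = -2 + F
r = 4 (r = -2 + 6 = 4)
T(d) = -2 + d (T(d) = d - 2 = -2 + d)
T(-1) - 9*r = (-2 - 1) - 9*4 = -3 - 36 = -39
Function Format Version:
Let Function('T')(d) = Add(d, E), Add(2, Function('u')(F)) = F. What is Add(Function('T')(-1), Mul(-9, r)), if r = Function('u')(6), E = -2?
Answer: -39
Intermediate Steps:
Function('u')(F) = Add(-2, F)
r = 4 (r = Add(-2, 6) = 4)
Function('T')(d) = Add(-2, d) (Function('T')(d) = Add(d, -2) = Add(-2, d))
Add(Function('T')(-1), Mul(-9, r)) = Add(Add(-2, -1), Mul(-9, 4)) = Add(-3, -36) = -39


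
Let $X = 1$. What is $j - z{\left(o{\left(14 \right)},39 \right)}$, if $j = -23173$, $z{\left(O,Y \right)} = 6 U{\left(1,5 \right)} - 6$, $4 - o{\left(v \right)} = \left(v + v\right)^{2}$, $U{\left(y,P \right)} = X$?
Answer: $-23173$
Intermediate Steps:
$U{\left(y,P \right)} = 1$
$o{\left(v \right)} = 4 - 4 v^{2}$ ($o{\left(v \right)} = 4 - \left(v + v\right)^{2} = 4 - \left(2 v\right)^{2} = 4 - 4 v^{2}$)
$z{\left(O,Y \right)} = 0$ ($z{\left(O,Y \right)} = 6 \cdot 1 - 6 = 6 - 6 = 0$)
$j - z{\left(o{\left(14 \right)},39 \right)} = -23173 - 0 = -23173 + 0 = -23173$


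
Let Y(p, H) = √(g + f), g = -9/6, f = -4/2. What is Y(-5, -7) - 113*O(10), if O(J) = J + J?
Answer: -2260 + I*√14/2 ≈ -2260.0 + 1.8708*I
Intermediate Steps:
f = -2 (f = -4*½ = -2)
O(J) = 2*J
g = -3/2 (g = -9/6 = -1*3/2 = -3/2 ≈ -1.5000)
Y(p, H) = I*√14/2 (Y(p, H) = √(-3/2 - 2) = √(-7/2) = I*√14/2)
Y(-5, -7) - 113*O(10) = I*√14/2 - 226*10 = I*√14/2 - 113*20 = I*√14/2 - 2260 = -2260 + I*√14/2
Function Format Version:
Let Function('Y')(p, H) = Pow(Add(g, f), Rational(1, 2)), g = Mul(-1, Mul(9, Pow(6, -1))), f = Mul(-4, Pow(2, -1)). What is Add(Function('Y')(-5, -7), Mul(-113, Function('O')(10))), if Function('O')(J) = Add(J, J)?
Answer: Add(-2260, Mul(Rational(1, 2), I, Pow(14, Rational(1, 2)))) ≈ Add(-2260.0, Mul(1.8708, I))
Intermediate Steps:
f = -2 (f = Mul(-4, Rational(1, 2)) = -2)
Function('O')(J) = Mul(2, J)
g = Rational(-3, 2) (g = Mul(-1, Mul(9, Rational(1, 6))) = Mul(-1, Rational(3, 2)) = Rational(-3, 2) ≈ -1.5000)
Function('Y')(p, H) = Mul(Rational(1, 2), I, Pow(14, Rational(1, 2))) (Function('Y')(p, H) = Pow(Add(Rational(-3, 2), -2), Rational(1, 2)) = Pow(Rational(-7, 2), Rational(1, 2)) = Mul(Rational(1, 2), I, Pow(14, Rational(1, 2))))
Add(Function('Y')(-5, -7), Mul(-113, Function('O')(10))) = Add(Mul(Rational(1, 2), I, Pow(14, Rational(1, 2))), Mul(-113, Mul(2, 10))) = Add(Mul(Rational(1, 2), I, Pow(14, Rational(1, 2))), Mul(-113, 20)) = Add(Mul(Rational(1, 2), I, Pow(14, Rational(1, 2))), -2260) = Add(-2260, Mul(Rational(1, 2), I, Pow(14, Rational(1, 2))))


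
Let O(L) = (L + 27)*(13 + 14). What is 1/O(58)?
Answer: 1/2295 ≈ 0.00043573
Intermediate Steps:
O(L) = 729 + 27*L (O(L) = (27 + L)*27 = 729 + 27*L)
1/O(58) = 1/(729 + 27*58) = 1/(729 + 1566) = 1/2295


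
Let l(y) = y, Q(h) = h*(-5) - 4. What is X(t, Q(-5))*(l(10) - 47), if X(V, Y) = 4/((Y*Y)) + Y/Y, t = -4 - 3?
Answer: -16465/441 ≈ -37.336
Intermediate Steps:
Q(h) = -4 - 5*h (Q(h) = -5*h - 4 = -4 - 5*h)
t = -7
X(V, Y) = 1 + 4/Y² (X(V, Y) = 4/(Y²) + 1 = 4/Y² + 1 = 1 + 4/Y²)
X(t, Q(-5))*(l(10) - 47) = (1 + 4/(-4 - 5*(-5))²)*(10 - 47) = (1 + 4/(-4 + 25)²)*(-37) = (1 + 4/21²)*(-37) = (1 + 4*(1/441))*(-37) = (1 + 4/441)*(-37) = (445/441)*(-37) = -16465/441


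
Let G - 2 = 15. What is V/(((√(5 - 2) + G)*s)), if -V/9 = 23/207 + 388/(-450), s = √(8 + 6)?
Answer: -13*√42/7700 + 221*√14/7700 ≈ 0.096449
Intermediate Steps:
s = √14 ≈ 3.7417
G = 17 (G = 2 + 15 = 17)
V = 169/25 (V = -9*(23/207 + 388/(-450)) = -9*(23*(1/207) + 388*(-1/450)) = -9*(⅑ - 194/225) = -9*(-169/225) = 169/25 ≈ 6.7600)
V/(((√(5 - 2) + G)*s)) = 169/(25*(((√(5 - 2) + 17)*√14))) = 169/(25*(((√3 + 17)*√14))) = 169/(25*(((17 + √3)*√14))) = 169/(25*((√14*(17 + √3)))) = 169*(√14/(14*(17 + √3)))/25 = 169*√14/(350*(17 + √3))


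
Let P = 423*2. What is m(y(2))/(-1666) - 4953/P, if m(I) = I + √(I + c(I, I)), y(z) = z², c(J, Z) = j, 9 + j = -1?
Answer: -1375847/234906 - I*√6/1666 ≈ -5.857 - 0.0014703*I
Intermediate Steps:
j = -10 (j = -9 - 1 = -10)
P = 846
c(J, Z) = -10
m(I) = I + √(-10 + I) (m(I) = I + √(I - 10) = I + √(-10 + I))
m(y(2))/(-1666) - 4953/P = (2² + √(-10 + 2²))/(-1666) - 4953/846 = (4 + √(-10 + 4))*(-1/1666) - 4953*1/846 = (4 + √(-6))*(-1/1666) - 1651/282 = (4 + I*√6)*(-1/1666) - 1651/282 = (-2/833 - I*√6/1666) - 1651/282 = -1375847/234906 - I*√6/1666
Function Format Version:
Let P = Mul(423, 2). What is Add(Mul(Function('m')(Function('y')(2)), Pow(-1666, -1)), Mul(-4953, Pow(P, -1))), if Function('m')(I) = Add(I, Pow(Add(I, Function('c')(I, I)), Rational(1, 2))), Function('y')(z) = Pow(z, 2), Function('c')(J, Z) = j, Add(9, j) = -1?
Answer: Add(Rational(-1375847, 234906), Mul(Rational(-1, 1666), I, Pow(6, Rational(1, 2)))) ≈ Add(-5.8570, Mul(-0.0014703, I))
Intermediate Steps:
j = -10 (j = Add(-9, -1) = -10)
P = 846
Function('c')(J, Z) = -10
Function('m')(I) = Add(I, Pow(Add(-10, I), Rational(1, 2))) (Function('m')(I) = Add(I, Pow(Add(I, -10), Rational(1, 2))) = Add(I, Pow(Add(-10, I), Rational(1, 2))))
Add(Mul(Function('m')(Function('y')(2)), Pow(-1666, -1)), Mul(-4953, Pow(P, -1))) = Add(Mul(Add(Pow(2, 2), Pow(Add(-10, Pow(2, 2)), Rational(1, 2))), Pow(-1666, -1)), Mul(-4953, Pow(846, -1))) = Add(Mul(Add(4, Pow(Add(-10, 4), Rational(1, 2))), Rational(-1, 1666)), Mul(-4953, Rational(1, 846))) = Add(Mul(Add(4, Pow(-6, Rational(1, 2))), Rational(-1, 1666)), Rational(-1651, 282)) = Add(Mul(Add(4, Mul(I, Pow(6, Rational(1, 2)))), Rational(-1, 1666)), Rational(-1651, 282)) = Add(Add(Rational(-2, 833), Mul(Rational(-1, 1666), I, Pow(6, Rational(1, 2)))), Rational(-1651, 282)) = Add(Rational(-1375847, 234906), Mul(Rational(-1, 1666), I, Pow(6, Rational(1, 2))))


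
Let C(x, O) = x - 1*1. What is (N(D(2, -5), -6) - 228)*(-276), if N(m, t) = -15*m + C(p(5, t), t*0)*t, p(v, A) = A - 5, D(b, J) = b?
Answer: 51336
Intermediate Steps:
p(v, A) = -5 + A
C(x, O) = -1 + x (C(x, O) = x - 1 = -1 + x)
N(m, t) = -15*m + t*(-6 + t) (N(m, t) = -15*m + (-1 + (-5 + t))*t = -15*m + (-6 + t)*t = -15*m + t*(-6 + t))
(N(D(2, -5), -6) - 228)*(-276) = ((-15*2 - 6*(-6 - 6)) - 228)*(-276) = ((-30 - 6*(-12)) - 228)*(-276) = ((-30 + 72) - 228)*(-276) = (42 - 228)*(-276) = -186*(-276) = 51336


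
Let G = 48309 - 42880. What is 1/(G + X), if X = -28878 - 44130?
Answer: -1/67579 ≈ -1.4797e-5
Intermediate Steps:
X = -73008
G = 5429
1/(G + X) = 1/(5429 - 73008) = 1/(-67579) = -1/67579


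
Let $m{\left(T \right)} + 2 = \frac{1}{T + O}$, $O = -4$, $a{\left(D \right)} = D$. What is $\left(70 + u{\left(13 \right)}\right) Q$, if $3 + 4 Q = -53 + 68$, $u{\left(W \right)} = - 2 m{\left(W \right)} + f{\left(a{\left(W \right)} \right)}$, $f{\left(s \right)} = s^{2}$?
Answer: $\frac{2185}{3} \approx 728.33$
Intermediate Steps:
$m{\left(T \right)} = -2 + \frac{1}{-4 + T}$ ($m{\left(T \right)} = -2 + \frac{1}{T - 4} = -2 + \frac{1}{-4 + T}$)
$u{\left(W \right)} = W^{2} - \frac{2 \left(9 - 2 W\right)}{-4 + W}$ ($u{\left(W \right)} = - 2 \frac{9 - 2 W}{-4 + W} + W^{2} = - \frac{2 \left(9 - 2 W\right)}{-4 + W} + W^{2} = W^{2} - \frac{2 \left(9 - 2 W\right)}{-4 + W}$)
$Q = 3$ ($Q = - \frac{3}{4} + \frac{-53 + 68}{4} = - \frac{3}{4} + \frac{1}{4} \cdot 15 = - \frac{3}{4} + \frac{15}{4} = 3$)
$\left(70 + u{\left(13 \right)}\right) Q = \left(70 + \frac{-18 + 4 \cdot 13 + 13^{2} \left(-4 + 13\right)}{-4 + 13}\right) 3 = \left(70 + \frac{-18 + 52 + 169 \cdot 9}{9}\right) 3 = \left(70 + \frac{-18 + 52 + 1521}{9}\right) 3 = \left(70 + \frac{1}{9} \cdot 1555\right) 3 = \left(70 + \frac{1555}{9}\right) 3 = \frac{2185}{9} \cdot 3 = \frac{2185}{3}$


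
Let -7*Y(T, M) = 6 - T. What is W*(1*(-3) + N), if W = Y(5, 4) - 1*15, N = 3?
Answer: 0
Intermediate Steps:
Y(T, M) = -6/7 + T/7 (Y(T, M) = -(6 - T)/7 = -6/7 + T/7)
W = -106/7 (W = (-6/7 + (1/7)*5) - 1*15 = (-6/7 + 5/7) - 15 = -1/7 - 15 = -106/7 ≈ -15.143)
W*(1*(-3) + N) = -106*(1*(-3) + 3)/7 = -106*(-3 + 3)/7 = -106/7*0 = 0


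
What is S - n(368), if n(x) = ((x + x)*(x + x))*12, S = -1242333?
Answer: -7742685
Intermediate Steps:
n(x) = 48*x**2 (n(x) = ((2*x)*(2*x))*12 = (4*x**2)*12 = 48*x**2)
S - n(368) = -1242333 - 48*368**2 = -1242333 - 48*135424 = -1242333 - 1*6500352 = -1242333 - 6500352 = -7742685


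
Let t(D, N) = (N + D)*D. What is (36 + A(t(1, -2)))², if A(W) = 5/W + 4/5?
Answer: 25281/25 ≈ 1011.2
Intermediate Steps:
t(D, N) = D*(D + N) (t(D, N) = (D + N)*D = D*(D + N))
A(W) = ⅘ + 5/W (A(W) = 5/W + 4*(⅕) = 5/W + ⅘ = ⅘ + 5/W)
(36 + A(t(1, -2)))² = (36 + (⅘ + 5/((1*(1 - 2)))))² = (36 + (⅘ + 5/((1*(-1)))))² = (36 + (⅘ + 5/(-1)))² = (36 + (⅘ + 5*(-1)))² = (36 + (⅘ - 5))² = (36 - 21/5)² = (159/5)² = 25281/25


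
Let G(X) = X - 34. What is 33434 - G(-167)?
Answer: 33635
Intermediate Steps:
G(X) = -34 + X
33434 - G(-167) = 33434 - (-34 - 167) = 33434 - 1*(-201) = 33434 + 201 = 33635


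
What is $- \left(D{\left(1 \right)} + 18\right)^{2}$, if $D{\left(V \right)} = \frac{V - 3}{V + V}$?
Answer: $-289$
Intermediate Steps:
$D{\left(V \right)} = \frac{-3 + V}{2 V}$
$- \left(D{\left(1 \right)} + 18\right)^{2} = - \left(\frac{-3 + 1}{2 \cdot 1} + 18\right)^{2} = - \left(\frac{1}{2} \cdot 1 \left(-2\right) + 18\right)^{2} = - \left(-1 + 18\right)^{2} = - 17^{2} = \left(-1\right) 289 = -289$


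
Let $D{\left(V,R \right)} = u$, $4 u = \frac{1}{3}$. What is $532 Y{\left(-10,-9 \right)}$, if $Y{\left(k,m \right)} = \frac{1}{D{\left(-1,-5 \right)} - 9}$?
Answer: $- \frac{6384}{107} \approx -59.664$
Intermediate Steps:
$u = \frac{1}{12}$ ($u = \frac{1}{4 \cdot 3} = \frac{1}{4} \cdot \frac{1}{3} = \frac{1}{12} \approx 0.083333$)
$D{\left(V,R \right)} = \frac{1}{12}$
$Y{\left(k,m \right)} = - \frac{12}{107}$ ($Y{\left(k,m \right)} = \frac{1}{\frac{1}{12} - 9} = \frac{1}{- \frac{107}{12}} = - \frac{12}{107}$)
$532 Y{\left(-10,-9 \right)} = 532 \left(- \frac{12}{107}\right) = - \frac{6384}{107}$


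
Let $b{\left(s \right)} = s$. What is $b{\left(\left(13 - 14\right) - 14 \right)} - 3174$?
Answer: $-3189$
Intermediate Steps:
$b{\left(\left(13 - 14\right) - 14 \right)} - 3174 = \left(\left(13 - 14\right) - 14\right) - 3174 = \left(-1 - 14\right) - 3174 = -15 - 3174 = -3189$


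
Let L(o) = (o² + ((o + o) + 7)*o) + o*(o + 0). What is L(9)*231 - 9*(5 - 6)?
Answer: 89406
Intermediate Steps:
L(o) = 2*o² + o*(7 + 2*o) (L(o) = (o² + (2*o + 7)*o) + o*o = (o² + (7 + 2*o)*o) + o² = (o² + o*(7 + 2*o)) + o² = 2*o² + o*(7 + 2*o))
L(9)*231 - 9*(5 - 6) = (9*(7 + 4*9))*231 - 9*(5 - 6) = (9*(7 + 36))*231 - 9*(-1) = (9*43)*231 + 9 = 387*231 + 9 = 89397 + 9 = 89406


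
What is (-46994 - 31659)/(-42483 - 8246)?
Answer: 78653/50729 ≈ 1.5505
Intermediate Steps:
(-46994 - 31659)/(-42483 - 8246) = -78653/(-50729) = -78653*(-1/50729) = 78653/50729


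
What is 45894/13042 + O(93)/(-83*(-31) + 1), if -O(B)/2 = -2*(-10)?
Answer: 29402369/8392527 ≈ 3.5034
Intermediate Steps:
O(B) = -40 (O(B) = -(-4)*(-10) = -2*20 = -40)
45894/13042 + O(93)/(-83*(-31) + 1) = 45894/13042 - 40/(-83*(-31) + 1) = 45894*(1/13042) - 40/(2573 + 1) = 22947/6521 - 40/2574 = 22947/6521 - 40*1/2574 = 22947/6521 - 20/1287 = 29402369/8392527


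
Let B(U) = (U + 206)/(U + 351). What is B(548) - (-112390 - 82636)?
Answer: 6045832/31 ≈ 1.9503e+5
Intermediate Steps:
B(U) = (206 + U)/(351 + U)
B(548) - (-112390 - 82636) = (206 + 548)/(351 + 548) - (-112390 - 82636) = 754/899 - 1*(-195026) = (1/899)*754 + 195026 = 26/31 + 195026 = 6045832/31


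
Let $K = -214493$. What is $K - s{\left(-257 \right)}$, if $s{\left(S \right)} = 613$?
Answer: $-215106$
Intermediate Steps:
$K - s{\left(-257 \right)} = -214493 - 613 = -215106$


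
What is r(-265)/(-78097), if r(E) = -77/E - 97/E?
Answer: -6/713645 ≈ -8.4075e-6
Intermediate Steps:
r(E) = -174/E
r(-265)/(-78097) = -174/(-265)/(-78097) = -174*(-1/265)*(-1/78097) = (174/265)*(-1/78097) = -6/713645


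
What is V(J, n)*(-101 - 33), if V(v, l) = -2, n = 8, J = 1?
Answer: 268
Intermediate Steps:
V(J, n)*(-101 - 33) = -2*(-101 - 33) = -2*(-134) = 268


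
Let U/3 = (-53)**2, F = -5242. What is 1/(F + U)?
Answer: 1/3185 ≈ 0.00031397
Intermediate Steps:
U = 8427 (U = 3*(-53)**2 = 3*2809 = 8427)
1/(F + U) = 1/(-5242 + 8427) = 1/3185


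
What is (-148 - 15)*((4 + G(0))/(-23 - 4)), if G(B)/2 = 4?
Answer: 652/9 ≈ 72.444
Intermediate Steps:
G(B) = 8 (G(B) = 2*4 = 8)
(-148 - 15)*((4 + G(0))/(-23 - 4)) = (-148 - 15)*((4 + 8)/(-23 - 4)) = -1956/(-27) = -1956*(-1)/27 = -163*(-4/9) = 652/9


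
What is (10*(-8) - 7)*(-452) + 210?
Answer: 39534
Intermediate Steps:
(10*(-8) - 7)*(-452) + 210 = (-80 - 7)*(-452) + 210 = -87*(-452) + 210 = 39324 + 210 = 39534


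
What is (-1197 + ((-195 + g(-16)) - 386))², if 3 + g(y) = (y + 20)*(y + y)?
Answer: 3644281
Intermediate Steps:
g(y) = -3 + 2*y*(20 + y) (g(y) = -3 + (y + 20)*(y + y) = -3 + (20 + y)*(2*y) = -3 + 2*y*(20 + y))
(-1197 + ((-195 + g(-16)) - 386))² = (-1197 + ((-195 + (-3 + 2*(-16)² + 40*(-16))) - 386))² = (-1197 + ((-195 + (-3 + 2*256 - 640)) - 386))² = (-1197 + ((-195 + (-3 + 512 - 640)) - 386))² = (-1197 + ((-195 - 131) - 386))² = (-1197 + (-326 - 386))² = (-1197 - 712)² = (-1909)² = 3644281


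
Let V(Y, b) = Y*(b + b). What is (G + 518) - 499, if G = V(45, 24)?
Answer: 2179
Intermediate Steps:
V(Y, b) = 2*Y*b (V(Y, b) = Y*(2*b) = 2*Y*b)
G = 2160 (G = 2*45*24 = 2160)
(G + 518) - 499 = (2160 + 518) - 499 = 2678 - 499 = 2179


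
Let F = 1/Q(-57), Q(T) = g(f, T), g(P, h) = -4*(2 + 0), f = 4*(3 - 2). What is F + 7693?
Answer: 61543/8 ≈ 7692.9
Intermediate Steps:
f = 4 (f = 4*1 = 4)
g(P, h) = -8 (g(P, h) = -4*2 = -8)
Q(T) = -8
F = -⅛ (F = 1/(-8) = -⅛ ≈ -0.12500)
F + 7693 = -⅛ + 7693 = 61543/8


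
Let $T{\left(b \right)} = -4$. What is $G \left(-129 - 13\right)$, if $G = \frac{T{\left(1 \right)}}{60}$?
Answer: $\frac{142}{15} \approx 9.4667$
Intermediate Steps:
$G = - \frac{1}{15}$ ($G = - \frac{4}{60} = \left(-4\right) \frac{1}{60} = - \frac{1}{15} \approx -0.066667$)
$G \left(-129 - 13\right) = - \frac{-129 - 13}{15} = \left(- \frac{1}{15}\right) \left(-142\right) = \frac{142}{15}$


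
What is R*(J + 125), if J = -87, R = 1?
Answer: 38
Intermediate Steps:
R*(J + 125) = 1*(-87 + 125) = 1*38 = 38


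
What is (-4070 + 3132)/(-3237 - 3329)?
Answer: ⅐ ≈ 0.14286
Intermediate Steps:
(-4070 + 3132)/(-3237 - 3329) = -938/(-6566) = -938*(-1/6566) = ⅐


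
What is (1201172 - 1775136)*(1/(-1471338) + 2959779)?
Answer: -1249759348168729582/735669 ≈ -1.6988e+12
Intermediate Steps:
(1201172 - 1775136)*(1/(-1471338) + 2959779) = -573964*(-1/1471338 + 2959779) = -573964*4354835314301/1471338 = -1249759348168729582/735669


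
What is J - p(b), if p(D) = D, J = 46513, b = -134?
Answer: 46647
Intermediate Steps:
J - p(b) = 46513 - 1*(-134) = 46513 + 134 = 46647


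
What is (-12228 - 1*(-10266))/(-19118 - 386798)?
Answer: 9/1862 ≈ 0.0048335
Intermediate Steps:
(-12228 - 1*(-10266))/(-19118 - 386798) = (-12228 + 10266)/(-405916) = -1962*(-1/405916) = 9/1862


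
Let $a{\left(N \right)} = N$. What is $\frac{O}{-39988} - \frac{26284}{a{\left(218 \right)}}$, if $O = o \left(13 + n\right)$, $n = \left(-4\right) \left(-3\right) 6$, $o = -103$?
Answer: $- \frac{524568001}{4358692} \approx -120.35$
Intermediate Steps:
$n = 72$ ($n = 12 \cdot 6 = 72$)
$O = -8755$ ($O = - 103 \left(13 + 72\right) = \left(-103\right) 85 = -8755$)
$\frac{O}{-39988} - \frac{26284}{a{\left(218 \right)}} = - \frac{8755}{-39988} - \frac{26284}{218} = \left(-8755\right) \left(- \frac{1}{39988}\right) - \frac{13142}{109} = \frac{8755}{39988} - \frac{13142}{109} = - \frac{524568001}{4358692}$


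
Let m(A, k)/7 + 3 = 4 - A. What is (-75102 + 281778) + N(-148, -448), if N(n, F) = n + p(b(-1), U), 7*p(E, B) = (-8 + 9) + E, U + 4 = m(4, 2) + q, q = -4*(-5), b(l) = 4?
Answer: 1445701/7 ≈ 2.0653e+5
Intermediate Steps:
m(A, k) = 7 - 7*A (m(A, k) = -21 + 7*(4 - A) = -21 + (28 - 7*A) = 7 - 7*A)
q = 20
U = -5 (U = -4 + ((7 - 7*4) + 20) = -4 + ((7 - 28) + 20) = -4 + (-21 + 20) = -4 - 1 = -5)
p(E, B) = 1/7 + E/7 (p(E, B) = ((-8 + 9) + E)/7 = (1 + E)/7 = 1/7 + E/7)
N(n, F) = 5/7 + n (N(n, F) = n + (1/7 + (1/7)*4) = n + (1/7 + 4/7) = n + 5/7 = 5/7 + n)
(-75102 + 281778) + N(-148, -448) = (-75102 + 281778) + (5/7 - 148) = 206676 - 1031/7 = 1445701/7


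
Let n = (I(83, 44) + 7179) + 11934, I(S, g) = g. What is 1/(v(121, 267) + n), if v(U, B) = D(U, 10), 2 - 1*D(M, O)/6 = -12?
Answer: 1/19241 ≈ 5.1972e-5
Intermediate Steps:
D(M, O) = 84 (D(M, O) = 12 - 6*(-12) = 12 + 72 = 84)
v(U, B) = 84
n = 19157 (n = (44 + 7179) + 11934 = 7223 + 11934 = 19157)
1/(v(121, 267) + n) = 1/(84 + 19157) = 1/19241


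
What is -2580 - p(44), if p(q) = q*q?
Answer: -4516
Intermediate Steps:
p(q) = q²
-2580 - p(44) = -2580 - 1*44² = -2580 - 1*1936 = -2580 - 1936 = -4516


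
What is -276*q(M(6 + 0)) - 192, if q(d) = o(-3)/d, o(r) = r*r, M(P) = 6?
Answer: -606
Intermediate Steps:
o(r) = r²
q(d) = 9/d (q(d) = (-3)²/d = 9/d)
-276*q(M(6 + 0)) - 192 = -2484/6 - 192 = -276*3/2 - 192 = -414 - 192 = -606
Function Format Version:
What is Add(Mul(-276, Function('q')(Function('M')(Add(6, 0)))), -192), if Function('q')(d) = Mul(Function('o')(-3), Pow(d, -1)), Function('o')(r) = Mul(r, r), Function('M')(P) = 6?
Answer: -606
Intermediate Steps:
Function('o')(r) = Pow(r, 2)
Function('q')(d) = Mul(9, Pow(d, -1)) (Function('q')(d) = Mul(Pow(-3, 2), Pow(d, -1)) = Mul(9, Pow(d, -1)))
Add(Mul(-276, Function('q')(Function('M')(Add(6, 0)))), -192) = Add(Mul(-276, Mul(9, Pow(6, -1))), -192) = Add(Mul(-276, Mul(9, Rational(1, 6))), -192) = Add(Mul(-276, Rational(3, 2)), -192) = Add(-414, -192) = -606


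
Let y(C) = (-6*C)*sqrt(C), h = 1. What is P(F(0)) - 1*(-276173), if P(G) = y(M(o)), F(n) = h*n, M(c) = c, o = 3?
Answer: 276173 - 18*sqrt(3) ≈ 2.7614e+5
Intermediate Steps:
F(n) = n (F(n) = 1*n = n)
y(C) = -6*C**(3/2)
P(G) = -18*sqrt(3)
P(F(0)) - 1*(-276173) = -18*sqrt(3) - 1*(-276173) = -18*sqrt(3) + 276173 = 276173 - 18*sqrt(3)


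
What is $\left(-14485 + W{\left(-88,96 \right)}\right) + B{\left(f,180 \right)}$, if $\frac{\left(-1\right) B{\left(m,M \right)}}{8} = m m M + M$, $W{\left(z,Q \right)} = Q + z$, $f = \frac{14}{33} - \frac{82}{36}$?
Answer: $- \frac{22721173}{1089} \approx -20864.0$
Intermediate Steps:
$f = - \frac{367}{198}$ ($f = 14 \cdot \frac{1}{33} - \frac{41}{18} = \frac{14}{33} - \frac{41}{18} = - \frac{367}{198} \approx -1.8535$)
$B{\left(m,M \right)} = - 8 M - 8 M m^{2}$ ($B{\left(m,M \right)} = - 8 \left(m m M + M\right) = - 8 \left(m^{2} M + M\right) = - 8 \left(M m^{2} + M\right) = - 8 \left(M + M m^{2}\right) = - 8 M - 8 M m^{2}$)
$\left(-14485 + W{\left(-88,96 \right)}\right) + B{\left(f,180 \right)} = \left(-14485 + \left(96 - 88\right)\right) - 1440 \left(1 + \left(- \frac{367}{198}\right)^{2}\right) = \left(-14485 + 8\right) - 1440 \left(1 + \frac{134689}{39204}\right) = -14477 - 1440 \cdot \frac{173893}{39204} = -14477 - \frac{6955720}{1089} = - \frac{22721173}{1089}$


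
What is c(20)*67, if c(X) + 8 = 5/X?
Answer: -2077/4 ≈ -519.25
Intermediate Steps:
c(X) = -8 + 5/X
c(20)*67 = (-8 + 5/20)*67 = (-8 + 5*(1/20))*67 = (-8 + 1/4)*67 = -31/4*67 = -2077/4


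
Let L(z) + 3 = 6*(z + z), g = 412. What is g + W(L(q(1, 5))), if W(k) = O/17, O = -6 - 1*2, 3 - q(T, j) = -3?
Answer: 6996/17 ≈ 411.53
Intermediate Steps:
q(T, j) = 6 (q(T, j) = 3 - 1*(-3) = 3 + 3 = 6)
O = -8 (O = -6 - 2 = -8)
L(z) = -3 + 12*z (L(z) = -3 + 6*(z + z) = -3 + 6*(2*z) = -3 + 12*z)
W(k) = -8/17
g + W(L(q(1, 5))) = 412 - 8/17 = 6996/17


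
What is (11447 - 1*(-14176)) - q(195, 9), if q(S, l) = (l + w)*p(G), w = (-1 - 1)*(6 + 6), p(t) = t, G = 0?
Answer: 25623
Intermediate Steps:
w = -24 (w = -2*12 = -24)
q(S, l) = 0 (q(S, l) = (l - 24)*0 = (-24 + l)*0 = 0)
(11447 - 1*(-14176)) - q(195, 9) = (11447 - 1*(-14176)) - 1*0 = (11447 + 14176) + 0 = 25623 + 0 = 25623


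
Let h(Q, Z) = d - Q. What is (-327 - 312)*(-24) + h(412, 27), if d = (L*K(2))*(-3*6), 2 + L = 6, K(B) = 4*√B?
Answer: 14924 - 288*√2 ≈ 14517.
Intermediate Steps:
L = 4 (L = -2 + 6 = 4)
d = -288*√2 (d = (4*(4*√2))*(-3*6) = (16*√2)*(-18) = -288*√2 ≈ -407.29)
h(Q, Z) = -Q - 288*√2 (h(Q, Z) = -288*√2 - Q = -Q - 288*√2)
(-327 - 312)*(-24) + h(412, 27) = (-327 - 312)*(-24) + (-1*412 - 288*√2) = -639*(-24) + (-412 - 288*√2) = 15336 + (-412 - 288*√2) = 14924 - 288*√2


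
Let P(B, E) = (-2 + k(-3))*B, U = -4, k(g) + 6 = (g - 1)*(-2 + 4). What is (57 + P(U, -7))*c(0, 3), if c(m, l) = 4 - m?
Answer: 484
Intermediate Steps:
k(g) = -8 + 2*g (k(g) = -6 + (g - 1)*(-2 + 4) = -6 + (-1 + g)*2 = -6 + (-2 + 2*g) = -8 + 2*g)
P(B, E) = -16*B (P(B, E) = (-2 + (-8 + 2*(-3)))*B = (-2 + (-8 - 6))*B = (-2 - 14)*B = -16*B)
(57 + P(U, -7))*c(0, 3) = (57 - 16*(-4))*(4 - 1*0) = (57 + 64)*(4 + 0) = 121*4 = 484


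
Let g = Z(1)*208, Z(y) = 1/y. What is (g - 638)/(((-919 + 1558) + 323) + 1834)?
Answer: -215/1398 ≈ -0.15379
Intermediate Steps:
Z(y) = 1/y
g = 208 (g = 208/1 = 1*208 = 208)
(g - 638)/(((-919 + 1558) + 323) + 1834) = (208 - 638)/(((-919 + 1558) + 323) + 1834) = -430/((639 + 323) + 1834) = -430/(962 + 1834) = -430/2796 = -430*1/2796 = -215/1398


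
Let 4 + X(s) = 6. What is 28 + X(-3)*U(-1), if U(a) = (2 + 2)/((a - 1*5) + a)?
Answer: 188/7 ≈ 26.857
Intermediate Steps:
X(s) = 2 (X(s) = -4 + 6 = 2)
U(a) = 4/(-5 + 2*a) (U(a) = 4/((a - 5) + a) = 4/((-5 + a) + a) = 4/(-5 + 2*a))
28 + X(-3)*U(-1) = 28 + 2*(4/(-5 + 2*(-1))) = 28 + 2*(4/(-5 - 2)) = 28 + 2*(4/(-7)) = 28 + 2*(4*(-⅐)) = 28 + 2*(-4/7) = 28 - 8/7 = 188/7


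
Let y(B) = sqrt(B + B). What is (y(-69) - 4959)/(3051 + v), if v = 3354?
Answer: -1653/2135 + I*sqrt(138)/6405 ≈ -0.77424 + 0.0018341*I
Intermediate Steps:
y(B) = sqrt(2)*sqrt(B) (y(B) = sqrt(2*B) = sqrt(2)*sqrt(B))
(y(-69) - 4959)/(3051 + v) = (sqrt(2)*sqrt(-69) - 4959)/(3051 + 3354) = (sqrt(2)*(I*sqrt(69)) - 4959)/6405 = (I*sqrt(138) - 4959)*(1/6405) = (-4959 + I*sqrt(138))*(1/6405) = -1653/2135 + I*sqrt(138)/6405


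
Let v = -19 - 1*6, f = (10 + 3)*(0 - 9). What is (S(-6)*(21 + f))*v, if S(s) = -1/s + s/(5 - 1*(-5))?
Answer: -1040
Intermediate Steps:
f = -117 (f = 13*(-9) = -117)
S(s) = -1/s + s/10 (S(s) = -1/s + s/(5 + 5) = -1/s + s/10)
v = -25 (v = -19 - 6 = -25)
(S(-6)*(21 + f))*v = ((-1/(-6) + (1/10)*(-6))*(21 - 117))*(-25) = ((-1*(-1/6) - 3/5)*(-96))*(-25) = ((1/6 - 3/5)*(-96))*(-25) = -13/30*(-96)*(-25) = (208/5)*(-25) = -1040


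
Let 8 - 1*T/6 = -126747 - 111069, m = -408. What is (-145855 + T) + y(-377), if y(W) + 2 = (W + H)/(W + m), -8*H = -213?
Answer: 8045229163/6280 ≈ 1.2811e+6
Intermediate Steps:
H = 213/8 (H = -1/8*(-213) = 213/8 ≈ 26.625)
T = 1426944 (T = 48 - 6*(-126747 - 111069) = 48 - 6*(-237816) = 48 + 1426896 = 1426944)
y(W) = -2 + (213/8 + W)/(-408 + W) (y(W) = -2 + (W + 213/8)/(W - 408) = -2 + (213/8 + W)/(-408 + W))
(-145855 + T) + y(-377) = (-145855 + 1426944) + (6741/8 - 1*(-377))/(-408 - 377) = 1281089 + (6741/8 + 377)/(-785) = 1281089 - 1/785*9757/8 = 1281089 - 9757/6280 = 8045229163/6280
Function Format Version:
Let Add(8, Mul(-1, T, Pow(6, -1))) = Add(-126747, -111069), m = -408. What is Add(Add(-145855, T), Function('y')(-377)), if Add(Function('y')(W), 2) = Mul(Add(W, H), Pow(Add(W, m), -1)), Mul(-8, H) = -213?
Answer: Rational(8045229163, 6280) ≈ 1.2811e+6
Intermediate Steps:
H = Rational(213, 8) (H = Mul(Rational(-1, 8), -213) = Rational(213, 8) ≈ 26.625)
T = 1426944 (T = Add(48, Mul(-6, Add(-126747, -111069))) = Add(48, Mul(-6, -237816)) = Add(48, 1426896) = 1426944)
Function('y')(W) = Add(-2, Mul(Pow(Add(-408, W), -1), Add(Rational(213, 8), W))) (Function('y')(W) = Add(-2, Mul(Add(W, Rational(213, 8)), Pow(Add(W, -408), -1))) = Add(-2, Mul(Add(Rational(213, 8), W), Pow(Add(-408, W), -1))) = Add(-2, Mul(Pow(Add(-408, W), -1), Add(Rational(213, 8), W))))
Add(Add(-145855, T), Function('y')(-377)) = Add(Add(-145855, 1426944), Mul(Pow(Add(-408, -377), -1), Add(Rational(6741, 8), Mul(-1, -377)))) = Add(1281089, Mul(Pow(-785, -1), Add(Rational(6741, 8), 377))) = Add(1281089, Mul(Rational(-1, 785), Rational(9757, 8))) = Add(1281089, Rational(-9757, 6280)) = Rational(8045229163, 6280)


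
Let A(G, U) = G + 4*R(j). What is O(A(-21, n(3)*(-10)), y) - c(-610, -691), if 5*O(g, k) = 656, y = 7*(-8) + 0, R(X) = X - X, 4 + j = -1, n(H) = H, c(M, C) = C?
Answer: 4111/5 ≈ 822.20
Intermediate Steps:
j = -5 (j = -4 - 1 = -5)
R(X) = 0
A(G, U) = G (A(G, U) = G + 4*0 = G + 0 = G)
y = -56 (y = -56 + 0 = -56)
O(g, k) = 656/5 (O(g, k) = (⅕)*656 = 656/5)
O(A(-21, n(3)*(-10)), y) - c(-610, -691) = 656/5 - 1*(-691) = 656/5 + 691 = 4111/5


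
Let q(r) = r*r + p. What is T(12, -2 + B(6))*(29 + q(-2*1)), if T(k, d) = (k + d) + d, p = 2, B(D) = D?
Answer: 700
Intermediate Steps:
q(r) = 2 + r**2 (q(r) = r*r + 2 = r**2 + 2 = 2 + r**2)
T(k, d) = k + 2*d (T(k, d) = (d + k) + d = k + 2*d)
T(12, -2 + B(6))*(29 + q(-2*1)) = (12 + 2*(-2 + 6))*(29 + (2 + (-2*1)**2)) = (12 + 2*4)*(29 + (2 + (-2)**2)) = (12 + 8)*(29 + (2 + 4)) = 20*(29 + 6) = 20*35 = 700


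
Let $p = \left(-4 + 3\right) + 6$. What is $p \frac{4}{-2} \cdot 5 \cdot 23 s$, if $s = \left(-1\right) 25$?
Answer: $28750$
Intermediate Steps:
$s = -25$
$p = 5$ ($p = -1 + 6 = 5$)
$p \frac{4}{-2} \cdot 5 \cdot 23 s = 5 \frac{4}{-2} \cdot 5 \cdot 23 \left(-25\right) = 5 \cdot 4 \left(- \frac{1}{2}\right) 5 \cdot 23 \left(-25\right) = 5 \left(-2\right) 5 \cdot 23 \left(-25\right) = \left(-10\right) 5 \cdot 23 \left(-25\right) = \left(-50\right) 23 \left(-25\right) = \left(-1150\right) \left(-25\right) = 28750$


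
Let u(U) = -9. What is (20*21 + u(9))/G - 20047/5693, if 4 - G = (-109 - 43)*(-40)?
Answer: -124145395/34590668 ≈ -3.5890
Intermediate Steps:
G = -6076 (G = 4 - (-109 - 43)*(-40) = 4 - (-152)*(-40) = 4 - 1*6080 = 4 - 6080 = -6076)
(20*21 + u(9))/G - 20047/5693 = (20*21 - 9)/(-6076) - 20047/5693 = (420 - 9)*(-1/6076) - 20047*1/5693 = 411*(-1/6076) - 20047/5693 = -411/6076 - 20047/5693 = -124145395/34590668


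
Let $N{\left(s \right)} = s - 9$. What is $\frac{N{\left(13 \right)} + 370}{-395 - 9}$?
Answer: $- \frac{187}{202} \approx -0.92574$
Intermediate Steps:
$N{\left(s \right)} = -9 + s$
$\frac{N{\left(13 \right)} + 370}{-395 - 9} = \frac{\left(-9 + 13\right) + 370}{-395 - 9} = \frac{4 + 370}{-404} = 374 \left(- \frac{1}{404}\right) = - \frac{187}{202}$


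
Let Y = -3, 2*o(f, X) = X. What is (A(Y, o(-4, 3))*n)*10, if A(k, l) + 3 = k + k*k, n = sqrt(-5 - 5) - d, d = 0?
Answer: 30*I*sqrt(10) ≈ 94.868*I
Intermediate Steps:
o(f, X) = X/2
n = I*sqrt(10) (n = sqrt(-5 - 5) - 1*0 = sqrt(-10) + 0 = I*sqrt(10) + 0 = I*sqrt(10) ≈ 3.1623*I)
A(k, l) = -3 + k + k**2 (A(k, l) = -3 + (k + k*k) = -3 + (k + k**2) = -3 + k + k**2)
(A(Y, o(-4, 3))*n)*10 = ((-3 - 3 + (-3)**2)*(I*sqrt(10)))*10 = ((-3 - 3 + 9)*(I*sqrt(10)))*10 = (3*(I*sqrt(10)))*10 = (3*I*sqrt(10))*10 = 30*I*sqrt(10)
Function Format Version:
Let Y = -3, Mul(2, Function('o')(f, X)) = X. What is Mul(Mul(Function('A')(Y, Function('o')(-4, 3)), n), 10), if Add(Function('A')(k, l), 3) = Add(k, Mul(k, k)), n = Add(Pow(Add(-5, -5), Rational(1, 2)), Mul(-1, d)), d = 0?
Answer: Mul(30, I, Pow(10, Rational(1, 2))) ≈ Mul(94.868, I)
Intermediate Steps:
Function('o')(f, X) = Mul(Rational(1, 2), X)
n = Mul(I, Pow(10, Rational(1, 2))) (n = Add(Pow(Add(-5, -5), Rational(1, 2)), Mul(-1, 0)) = Add(Pow(-10, Rational(1, 2)), 0) = Add(Mul(I, Pow(10, Rational(1, 2))), 0) = Mul(I, Pow(10, Rational(1, 2))) ≈ Mul(3.1623, I))
Function('A')(k, l) = Add(-3, k, Pow(k, 2)) (Function('A')(k, l) = Add(-3, Add(k, Mul(k, k))) = Add(-3, Add(k, Pow(k, 2))) = Add(-3, k, Pow(k, 2)))
Mul(Mul(Function('A')(Y, Function('o')(-4, 3)), n), 10) = Mul(Mul(Add(-3, -3, Pow(-3, 2)), Mul(I, Pow(10, Rational(1, 2)))), 10) = Mul(Mul(Add(-3, -3, 9), Mul(I, Pow(10, Rational(1, 2)))), 10) = Mul(Mul(3, Mul(I, Pow(10, Rational(1, 2)))), 10) = Mul(Mul(3, I, Pow(10, Rational(1, 2))), 10) = Mul(30, I, Pow(10, Rational(1, 2)))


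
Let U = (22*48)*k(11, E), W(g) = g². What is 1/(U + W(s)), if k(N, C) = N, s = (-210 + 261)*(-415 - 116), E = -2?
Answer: 1/733392177 ≈ 1.3635e-9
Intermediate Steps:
s = -27081 (s = 51*(-531) = -27081)
U = 11616 (U = (22*48)*11 = 1056*11 = 11616)
1/(U + W(s)) = 1/(11616 + (-27081)²) = 1/(11616 + 733380561) = 1/733392177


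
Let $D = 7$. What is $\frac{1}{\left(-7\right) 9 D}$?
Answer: $- \frac{1}{441} \approx -0.0022676$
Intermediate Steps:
$\frac{1}{\left(-7\right) 9 D} = \frac{1}{\left(-7\right) 9 \cdot 7} = \frac{1}{\left(-63\right) 7} = \frac{1}{-441} = - \frac{1}{441}$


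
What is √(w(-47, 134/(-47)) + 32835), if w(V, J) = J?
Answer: √72526217/47 ≈ 181.20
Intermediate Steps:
√(w(-47, 134/(-47)) + 32835) = √(134/(-47) + 32835) = √(134*(-1/47) + 32835) = √(-134/47 + 32835) = √(1543111/47) = √72526217/47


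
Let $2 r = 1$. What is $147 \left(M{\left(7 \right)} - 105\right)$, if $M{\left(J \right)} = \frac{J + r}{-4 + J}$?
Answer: $- \frac{30135}{2} \approx -15068.0$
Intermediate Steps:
$r = \frac{1}{2}$ ($r = \frac{1}{2} \cdot 1 = \frac{1}{2} \approx 0.5$)
$M{\left(J \right)} = \frac{\frac{1}{2} + J}{-4 + J}$ ($M{\left(J \right)} = \frac{J + \frac{1}{2}}{-4 + J} = \frac{\frac{1}{2} + J}{-4 + J}$)
$147 \left(M{\left(7 \right)} - 105\right) = 147 \left(\frac{\frac{1}{2} + 7}{-4 + 7} - 105\right) = 147 \left(\frac{1}{3} \cdot \frac{15}{2} - 105\right) = 147 \left(\frac{5}{2} - 105\right) = 147 \left(- \frac{205}{2}\right) = - \frac{30135}{2}$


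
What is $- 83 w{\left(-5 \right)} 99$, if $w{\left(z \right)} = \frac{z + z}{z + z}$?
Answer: $-8217$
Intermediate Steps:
$w{\left(z \right)} = 1$ ($w{\left(z \right)} = \frac{2 z}{2 z} = 2 z \frac{1}{2 z} = 1$)
$- 83 w{\left(-5 \right)} 99 = \left(-83\right) 1 \cdot 99 = \left(-83\right) 99 = -8217$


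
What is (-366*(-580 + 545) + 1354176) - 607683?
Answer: 759303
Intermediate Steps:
(-366*(-580 + 545) + 1354176) - 607683 = (-366*(-35) + 1354176) - 607683 = (12810 + 1354176) - 607683 = 1366986 - 607683 = 759303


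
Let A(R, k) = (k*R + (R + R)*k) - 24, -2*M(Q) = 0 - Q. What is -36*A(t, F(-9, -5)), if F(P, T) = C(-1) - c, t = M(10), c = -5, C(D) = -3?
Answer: -216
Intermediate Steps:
M(Q) = Q/2 (M(Q) = -(0 - Q)/2 = -(-1)*Q/2 = Q/2)
t = 5 (t = (½)*10 = 5)
F(P, T) = 2 (F(P, T) = -3 - 1*(-5) = -3 + 5 = 2)
A(R, k) = -24 + 3*R*k (A(R, k) = (R*k + (2*R)*k) - 24 = (R*k + 2*R*k) - 24 = 3*R*k - 24 = -24 + 3*R*k)
-36*A(t, F(-9, -5)) = -36*(-24 + 3*5*2) = -36*(-24 + 30) = -36*6 = -216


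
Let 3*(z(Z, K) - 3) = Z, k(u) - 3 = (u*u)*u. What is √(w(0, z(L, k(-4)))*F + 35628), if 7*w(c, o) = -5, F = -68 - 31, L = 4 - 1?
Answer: √1749237/7 ≈ 188.94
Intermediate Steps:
L = 3
F = -99
k(u) = 3 + u³ (k(u) = 3 + (u*u)*u = 3 + u²*u = 3 + u³)
z(Z, K) = 3 + Z/3
w(c, o) = -5/7 (w(c, o) = (⅐)*(-5) = -5/7)
√(w(0, z(L, k(-4)))*F + 35628) = √(-5/7*(-99) + 35628) = √(495/7 + 35628) = √(249891/7) = √1749237/7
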